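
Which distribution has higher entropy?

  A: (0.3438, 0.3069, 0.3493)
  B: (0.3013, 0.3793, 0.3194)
A

Both distributions are close to uniform, making this a harder comparison.

H(A) = 1.5826 bits
H(B) = 1.5779 bits

The distribution closer to uniform has higher entropy.
Answer: A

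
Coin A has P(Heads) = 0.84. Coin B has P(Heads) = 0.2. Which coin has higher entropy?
B

For binary distributions, entropy is maximized at p=0.5 and decreases as p moves toward 0 or 1.

H(A) = H(0.84) = 0.6343 bits
H(B) = H(0.2) = 0.7219 bits

Distribution B (p=0.2) is closer to uniform (p=0.5), so it has higher entropy.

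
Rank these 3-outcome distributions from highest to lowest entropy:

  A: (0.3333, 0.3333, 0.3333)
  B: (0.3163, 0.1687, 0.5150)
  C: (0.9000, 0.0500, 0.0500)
A > B > C

Key insight: Entropy is maximized by uniform distributions and minimized by concentrated distributions.

- Uniform distributions have maximum entropy log₂(3) = 1.5850 bits
- The more "peaked" or concentrated a distribution, the lower its entropy

Entropies:
  H(A) = 1.5850 bits
  H(B) = 1.4515 bits
  H(C) = 0.5690 bits

Ranking: A > B > C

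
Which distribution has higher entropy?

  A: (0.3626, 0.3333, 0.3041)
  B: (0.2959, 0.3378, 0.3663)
A

Both distributions are close to uniform, making this a harder comparison.

H(A) = 1.5813 bits
H(B) = 1.5795 bits

The distribution closer to uniform has higher entropy.
Answer: A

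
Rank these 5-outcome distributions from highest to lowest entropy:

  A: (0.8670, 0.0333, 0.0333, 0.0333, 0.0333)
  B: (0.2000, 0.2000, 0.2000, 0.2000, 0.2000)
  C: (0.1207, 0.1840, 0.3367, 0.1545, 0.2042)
B > C > A

Key insight: Entropy is maximized by uniform distributions and minimized by concentrated distributions.

- Uniform distributions have maximum entropy log₂(5) = 2.3219 bits
- The more "peaked" or concentrated a distribution, the lower its entropy

Entropies:
  H(A) = 0.8316 bits
  H(B) = 2.3219 bits
  H(C) = 2.2305 bits

Ranking: B > C > A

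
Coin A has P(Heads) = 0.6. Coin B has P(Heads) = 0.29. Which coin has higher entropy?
A

For binary distributions, entropy is maximized at p=0.5 and decreases as p moves toward 0 or 1.

H(A) = H(0.6) = 0.9710 bits
H(B) = H(0.29) = 0.8687 bits

Distribution A (p=0.6) is closer to uniform (p=0.5), so it has higher entropy.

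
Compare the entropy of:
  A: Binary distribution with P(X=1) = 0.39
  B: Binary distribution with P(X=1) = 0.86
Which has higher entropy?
A

For binary distributions, entropy is maximized at p=0.5 and decreases as p moves toward 0 or 1.

H(A) = H(0.39) = 0.9648 bits
H(B) = H(0.86) = 0.5842 bits

Distribution A (p=0.39) is closer to uniform (p=0.5), so it has higher entropy.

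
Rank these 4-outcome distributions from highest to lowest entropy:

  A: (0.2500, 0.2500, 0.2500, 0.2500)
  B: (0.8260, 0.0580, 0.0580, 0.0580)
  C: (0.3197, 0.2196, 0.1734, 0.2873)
A > C > B

Key insight: Entropy is maximized by uniform distributions and minimized by concentrated distributions.

- Uniform distributions have maximum entropy log₂(4) = 2.0000 bits
- The more "peaked" or concentrated a distribution, the lower its entropy

Entropies:
  H(A) = 2.0000 bits
  H(B) = 0.9426 bits
  H(C) = 1.9615 bits

Ranking: A > C > B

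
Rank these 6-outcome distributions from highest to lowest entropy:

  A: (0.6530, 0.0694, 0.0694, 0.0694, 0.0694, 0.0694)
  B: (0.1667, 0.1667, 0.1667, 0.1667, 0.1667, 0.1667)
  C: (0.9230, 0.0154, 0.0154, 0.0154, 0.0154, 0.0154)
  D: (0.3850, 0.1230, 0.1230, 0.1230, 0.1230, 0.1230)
B > D > A > C

Key insight: Entropy is maximized by uniform distributions and minimized by concentrated distributions.

Entropies:
  H(A) = 1.7371 bits
  H(B) = 2.5850 bits
  H(C) = 0.5703 bits
  H(D) = 2.3895 bits

Ranking: B > D > A > C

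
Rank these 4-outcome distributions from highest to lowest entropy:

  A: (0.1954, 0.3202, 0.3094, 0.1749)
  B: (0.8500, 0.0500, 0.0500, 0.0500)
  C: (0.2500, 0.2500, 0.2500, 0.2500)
C > A > B

Key insight: Entropy is maximized by uniform distributions and minimized by concentrated distributions.

- Uniform distributions have maximum entropy log₂(4) = 2.0000 bits
- The more "peaked" or concentrated a distribution, the lower its entropy

Entropies:
  H(A) = 1.9500 bits
  H(B) = 0.8476 bits
  H(C) = 2.0000 bits

Ranking: C > A > B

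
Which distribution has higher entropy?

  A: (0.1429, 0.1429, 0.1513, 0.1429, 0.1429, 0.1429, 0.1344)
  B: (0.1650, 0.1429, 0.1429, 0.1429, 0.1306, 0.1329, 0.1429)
A

Both distributions are close to uniform, making this a harder comparison.

H(A) = 2.8066 bits
H(B) = 2.8037 bits

The distribution closer to uniform has higher entropy.
Answer: A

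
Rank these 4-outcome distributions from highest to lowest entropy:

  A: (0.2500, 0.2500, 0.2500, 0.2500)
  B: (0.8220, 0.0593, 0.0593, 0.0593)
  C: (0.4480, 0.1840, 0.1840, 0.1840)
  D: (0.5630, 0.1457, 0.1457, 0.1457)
A > C > D > B

Key insight: Entropy is maximized by uniform distributions and minimized by concentrated distributions.

Entropies:
  H(A) = 2.0000 bits
  H(B) = 0.9578 bits
  H(C) = 1.8671 bits
  H(D) = 1.6811 bits

Ranking: A > C > D > B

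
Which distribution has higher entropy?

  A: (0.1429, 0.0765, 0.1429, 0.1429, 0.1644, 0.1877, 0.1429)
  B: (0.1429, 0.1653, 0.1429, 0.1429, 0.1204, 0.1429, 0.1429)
B

Both distributions are close to uniform, making this a harder comparison.

H(A) = 2.7691 bits
H(B) = 2.8023 bits

The distribution closer to uniform has higher entropy.
Answer: B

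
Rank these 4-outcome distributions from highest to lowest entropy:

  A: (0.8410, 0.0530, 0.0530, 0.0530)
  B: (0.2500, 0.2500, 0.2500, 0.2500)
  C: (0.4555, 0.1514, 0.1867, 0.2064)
B > C > A

Key insight: Entropy is maximized by uniform distributions and minimized by concentrated distributions.

- Uniform distributions have maximum entropy log₂(4) = 2.0000 bits
- The more "peaked" or concentrated a distribution, the lower its entropy

Entropies:
  H(A) = 0.8839 bits
  H(B) = 2.0000 bits
  H(C) = 1.8510 bits

Ranking: B > C > A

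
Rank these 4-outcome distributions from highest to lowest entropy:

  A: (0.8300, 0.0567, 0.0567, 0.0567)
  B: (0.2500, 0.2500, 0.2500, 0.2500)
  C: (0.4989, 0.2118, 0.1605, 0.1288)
B > C > A

Key insight: Entropy is maximized by uniform distributions and minimized by concentrated distributions.

- Uniform distributions have maximum entropy log₂(4) = 2.0000 bits
- The more "peaked" or concentrated a distribution, the lower its entropy

Entropies:
  H(A) = 0.9271 bits
  H(B) = 2.0000 bits
  H(C) = 1.7792 bits

Ranking: B > C > A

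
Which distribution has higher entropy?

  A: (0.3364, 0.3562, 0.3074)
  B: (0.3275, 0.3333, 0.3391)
B

Both distributions are close to uniform, making this a harder comparison.

H(A) = 1.5823 bits
H(B) = 1.5848 bits

The distribution closer to uniform has higher entropy.
Answer: B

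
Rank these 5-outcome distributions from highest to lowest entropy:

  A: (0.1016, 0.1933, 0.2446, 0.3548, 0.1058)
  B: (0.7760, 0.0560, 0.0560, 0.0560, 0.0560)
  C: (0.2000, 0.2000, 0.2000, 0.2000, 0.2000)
C > A > B

Key insight: Entropy is maximized by uniform distributions and minimized by concentrated distributions.

- Uniform distributions have maximum entropy log₂(5) = 2.3219 bits
- The more "peaked" or concentrated a distribution, the lower its entropy

Entropies:
  H(A) = 2.1635 bits
  H(B) = 1.2154 bits
  H(C) = 2.3219 bits

Ranking: C > A > B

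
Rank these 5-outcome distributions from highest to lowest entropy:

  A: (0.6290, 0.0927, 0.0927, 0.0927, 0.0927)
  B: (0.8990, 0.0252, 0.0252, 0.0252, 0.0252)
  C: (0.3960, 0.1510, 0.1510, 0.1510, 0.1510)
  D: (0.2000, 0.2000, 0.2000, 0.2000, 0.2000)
D > C > A > B

Key insight: Entropy is maximized by uniform distributions and minimized by concentrated distributions.

Entropies:
  H(A) = 1.6934 bits
  H(B) = 0.6742 bits
  H(C) = 2.1766 bits
  H(D) = 2.3219 bits

Ranking: D > C > A > B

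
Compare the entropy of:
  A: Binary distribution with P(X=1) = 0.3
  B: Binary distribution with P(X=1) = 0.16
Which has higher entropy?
A

For binary distributions, entropy is maximized at p=0.5 and decreases as p moves toward 0 or 1.

H(A) = H(0.3) = 0.8813 bits
H(B) = H(0.16) = 0.6343 bits

Distribution A (p=0.3) is closer to uniform (p=0.5), so it has higher entropy.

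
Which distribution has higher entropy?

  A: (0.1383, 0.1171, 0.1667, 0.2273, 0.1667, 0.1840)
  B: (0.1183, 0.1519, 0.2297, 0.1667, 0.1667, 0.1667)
B

Both distributions are close to uniform, making this a harder comparison.

H(A) = 2.5539 bits
H(B) = 2.5574 bits

The distribution closer to uniform has higher entropy.
Answer: B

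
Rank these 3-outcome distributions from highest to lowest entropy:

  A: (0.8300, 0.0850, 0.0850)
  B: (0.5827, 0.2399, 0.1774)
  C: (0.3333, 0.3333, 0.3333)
C > B > A

Key insight: Entropy is maximized by uniform distributions and minimized by concentrated distributions.

- Uniform distributions have maximum entropy log₂(3) = 1.5850 bits
- The more "peaked" or concentrated a distribution, the lower its entropy

Entropies:
  H(A) = 0.8277 bits
  H(B) = 1.3907 bits
  H(C) = 1.5850 bits

Ranking: C > B > A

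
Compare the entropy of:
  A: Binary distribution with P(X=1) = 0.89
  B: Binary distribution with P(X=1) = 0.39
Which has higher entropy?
B

For binary distributions, entropy is maximized at p=0.5 and decreases as p moves toward 0 or 1.

H(A) = H(0.89) = 0.4999 bits
H(B) = H(0.39) = 0.9648 bits

Distribution B (p=0.39) is closer to uniform (p=0.5), so it has higher entropy.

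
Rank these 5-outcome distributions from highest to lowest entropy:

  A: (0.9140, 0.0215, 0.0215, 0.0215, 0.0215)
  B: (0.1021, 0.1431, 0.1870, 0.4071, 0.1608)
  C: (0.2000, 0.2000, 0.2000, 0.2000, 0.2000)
C > B > A

Key insight: Entropy is maximized by uniform distributions and minimized by concentrated distributions.

- Uniform distributions have maximum entropy log₂(5) = 2.3219 bits
- The more "peaked" or concentrated a distribution, the lower its entropy

Entropies:
  H(A) = 0.5950 bits
  H(B) = 2.1415 bits
  H(C) = 2.3219 bits

Ranking: C > B > A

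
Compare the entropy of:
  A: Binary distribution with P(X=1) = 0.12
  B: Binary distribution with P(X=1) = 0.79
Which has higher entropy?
B

For binary distributions, entropy is maximized at p=0.5 and decreases as p moves toward 0 or 1.

H(A) = H(0.12) = 0.5294 bits
H(B) = H(0.79) = 0.7415 bits

Distribution B (p=0.79) is closer to uniform (p=0.5), so it has higher entropy.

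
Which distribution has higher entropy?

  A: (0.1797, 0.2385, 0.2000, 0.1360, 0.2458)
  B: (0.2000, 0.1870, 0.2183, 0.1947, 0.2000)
B

Both distributions are close to uniform, making this a harder comparison.

H(A) = 2.2916 bits
H(B) = 2.3200 bits

The distribution closer to uniform has higher entropy.
Answer: B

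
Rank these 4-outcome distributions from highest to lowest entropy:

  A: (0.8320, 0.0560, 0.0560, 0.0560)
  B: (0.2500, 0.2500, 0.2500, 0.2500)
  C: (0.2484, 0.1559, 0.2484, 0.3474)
B > C > A

Key insight: Entropy is maximized by uniform distributions and minimized by concentrated distributions.

- Uniform distributions have maximum entropy log₂(4) = 2.0000 bits
- The more "peaked" or concentrated a distribution, the lower its entropy

Entropies:
  H(A) = 0.9194 bits
  H(B) = 2.0000 bits
  H(C) = 1.9460 bits

Ranking: B > C > A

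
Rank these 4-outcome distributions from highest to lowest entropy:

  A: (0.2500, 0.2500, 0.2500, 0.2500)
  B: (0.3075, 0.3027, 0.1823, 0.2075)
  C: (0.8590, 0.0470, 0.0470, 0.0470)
A > B > C

Key insight: Entropy is maximized by uniform distributions and minimized by concentrated distributions.

- Uniform distributions have maximum entropy log₂(4) = 2.0000 bits
- The more "peaked" or concentrated a distribution, the lower its entropy

Entropies:
  H(A) = 2.0000 bits
  H(B) = 1.9635 bits
  H(C) = 0.8103 bits

Ranking: A > B > C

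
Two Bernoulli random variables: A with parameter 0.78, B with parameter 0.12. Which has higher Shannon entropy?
A

For binary distributions, entropy is maximized at p=0.5 and decreases as p moves toward 0 or 1.

H(A) = H(0.78) = 0.7602 bits
H(B) = H(0.12) = 0.5294 bits

Distribution A (p=0.78) is closer to uniform (p=0.5), so it has higher entropy.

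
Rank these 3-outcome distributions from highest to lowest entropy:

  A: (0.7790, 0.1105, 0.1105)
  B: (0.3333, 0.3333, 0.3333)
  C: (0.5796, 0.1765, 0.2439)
B > C > A

Key insight: Entropy is maximized by uniform distributions and minimized by concentrated distributions.

- Uniform distributions have maximum entropy log₂(3) = 1.5850 bits
- The more "peaked" or concentrated a distribution, the lower its entropy

Entropies:
  H(A) = 0.9830 bits
  H(B) = 1.5850 bits
  H(C) = 1.3942 bits

Ranking: B > C > A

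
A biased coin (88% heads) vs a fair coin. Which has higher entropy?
Fair coin

The fair coin is uniform (p=0.5), maximizing binary entropy at 1 bit. The biased coin has H(0.88) ≈ 0.529 bits — its outcome is more predictable, so its entropy is lower.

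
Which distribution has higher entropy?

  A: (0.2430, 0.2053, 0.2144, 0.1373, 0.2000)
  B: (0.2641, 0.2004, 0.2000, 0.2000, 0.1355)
A

Both distributions are close to uniform, making this a harder comparison.

H(A) = 2.2989 bits
H(B) = 2.2916 bits

The distribution closer to uniform has higher entropy.
Answer: A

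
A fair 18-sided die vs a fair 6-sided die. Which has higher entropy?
18-sided die

Both are uniform distributions; for uniform over n outcomes, H = log₂(n). H(18-sided) = log₂(18) = 4.170 bits and H(6-sided) = log₂(6) = 2.585 bits. More outcomes in a uniform distribution means higher entropy.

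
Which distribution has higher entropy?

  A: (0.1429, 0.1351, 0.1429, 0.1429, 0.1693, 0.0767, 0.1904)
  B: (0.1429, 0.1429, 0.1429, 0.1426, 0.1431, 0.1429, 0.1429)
B

Both distributions are close to uniform, making this a harder comparison.

H(A) = 2.7668 bits
H(B) = 2.8074 bits

The distribution closer to uniform has higher entropy.
Answer: B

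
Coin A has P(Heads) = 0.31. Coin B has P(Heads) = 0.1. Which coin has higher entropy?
A

For binary distributions, entropy is maximized at p=0.5 and decreases as p moves toward 0 or 1.

H(A) = H(0.31) = 0.8932 bits
H(B) = H(0.1) = 0.4690 bits

Distribution A (p=0.31) is closer to uniform (p=0.5), so it has higher entropy.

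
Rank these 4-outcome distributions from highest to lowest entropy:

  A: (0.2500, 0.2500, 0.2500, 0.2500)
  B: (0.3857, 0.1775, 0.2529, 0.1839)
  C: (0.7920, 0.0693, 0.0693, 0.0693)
A > B > C

Key insight: Entropy is maximized by uniform distributions and minimized by concentrated distributions.

- Uniform distributions have maximum entropy log₂(4) = 2.0000 bits
- The more "peaked" or concentrated a distribution, the lower its entropy

Entropies:
  H(A) = 2.0000 bits
  H(B) = 1.9237 bits
  H(C) = 1.0673 bits

Ranking: A > B > C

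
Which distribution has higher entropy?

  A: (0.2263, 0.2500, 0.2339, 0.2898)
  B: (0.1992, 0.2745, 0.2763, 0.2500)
A

Both distributions are close to uniform, making this a harder comparison.

H(A) = 1.9932 bits
H(B) = 1.9884 bits

The distribution closer to uniform has higher entropy.
Answer: A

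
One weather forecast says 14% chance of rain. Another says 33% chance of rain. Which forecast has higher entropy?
33% forecast

Treat each forecast as a Bernoulli distribution. Binary entropy is maximized at p=0.5 and falls off symmetrically toward 0 or 1. The 33% forecast is closer to 50%, so it is more uncertain. H(14%) ≈ 0.584 bits, H(33%) ≈ 0.915 bits.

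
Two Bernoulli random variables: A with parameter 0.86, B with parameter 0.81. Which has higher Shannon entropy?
B

For binary distributions, entropy is maximized at p=0.5 and decreases as p moves toward 0 or 1.

H(A) = H(0.86) = 0.5842 bits
H(B) = H(0.81) = 0.7015 bits

Distribution B (p=0.81) is closer to uniform (p=0.5), so it has higher entropy.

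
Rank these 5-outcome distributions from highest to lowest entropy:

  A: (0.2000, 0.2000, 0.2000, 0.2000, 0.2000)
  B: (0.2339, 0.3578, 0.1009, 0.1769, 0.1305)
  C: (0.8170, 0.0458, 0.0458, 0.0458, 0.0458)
A > B > C

Key insight: Entropy is maximized by uniform distributions and minimized by concentrated distributions.

- Uniform distributions have maximum entropy log₂(5) = 2.3219 bits
- The more "peaked" or concentrated a distribution, the lower its entropy

Entropies:
  H(A) = 2.3219 bits
  H(B) = 2.1802 bits
  H(C) = 1.0526 bits

Ranking: A > B > C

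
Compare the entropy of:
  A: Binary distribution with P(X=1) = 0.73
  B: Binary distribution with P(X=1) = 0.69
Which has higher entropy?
B

For binary distributions, entropy is maximized at p=0.5 and decreases as p moves toward 0 or 1.

H(A) = H(0.73) = 0.8415 bits
H(B) = H(0.69) = 0.8932 bits

Distribution B (p=0.69) is closer to uniform (p=0.5), so it has higher entropy.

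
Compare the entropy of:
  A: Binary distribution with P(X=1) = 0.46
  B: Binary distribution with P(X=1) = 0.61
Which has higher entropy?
A

For binary distributions, entropy is maximized at p=0.5 and decreases as p moves toward 0 or 1.

H(A) = H(0.46) = 0.9954 bits
H(B) = H(0.61) = 0.9648 bits

Distribution A (p=0.46) is closer to uniform (p=0.5), so it has higher entropy.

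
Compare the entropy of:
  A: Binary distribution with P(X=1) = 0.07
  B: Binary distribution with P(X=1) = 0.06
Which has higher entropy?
A

For binary distributions, entropy is maximized at p=0.5 and decreases as p moves toward 0 or 1.

H(A) = H(0.07) = 0.3659 bits
H(B) = H(0.06) = 0.3274 bits

Distribution A (p=0.07) is closer to uniform (p=0.5), so it has higher entropy.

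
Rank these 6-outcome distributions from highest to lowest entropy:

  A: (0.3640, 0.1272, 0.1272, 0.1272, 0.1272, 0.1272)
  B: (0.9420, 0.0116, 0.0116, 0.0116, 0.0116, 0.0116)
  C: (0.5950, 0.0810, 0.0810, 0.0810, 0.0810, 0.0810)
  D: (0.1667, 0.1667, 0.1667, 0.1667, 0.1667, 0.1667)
D > A > C > B

Key insight: Entropy is maximized by uniform distributions and minimized by concentrated distributions.

Entropies:
  H(A) = 2.4227 bits
  H(B) = 0.4541 bits
  H(C) = 1.9142 bits
  H(D) = 2.5850 bits

Ranking: D > A > C > B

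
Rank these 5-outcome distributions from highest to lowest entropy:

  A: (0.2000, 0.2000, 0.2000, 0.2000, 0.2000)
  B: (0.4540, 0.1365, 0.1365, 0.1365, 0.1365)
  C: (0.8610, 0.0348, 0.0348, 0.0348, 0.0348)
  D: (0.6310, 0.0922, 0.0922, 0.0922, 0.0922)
A > B > D > C

Key insight: Entropy is maximized by uniform distributions and minimized by concentrated distributions.

Entropies:
  H(A) = 2.3219 bits
  H(B) = 2.0859 bits
  H(C) = 0.8596 bits
  H(D) = 1.6879 bits

Ranking: A > B > D > C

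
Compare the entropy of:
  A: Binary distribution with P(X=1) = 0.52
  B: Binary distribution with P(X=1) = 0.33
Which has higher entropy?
A

For binary distributions, entropy is maximized at p=0.5 and decreases as p moves toward 0 or 1.

H(A) = H(0.52) = 0.9988 bits
H(B) = H(0.33) = 0.9149 bits

Distribution A (p=0.52) is closer to uniform (p=0.5), so it has higher entropy.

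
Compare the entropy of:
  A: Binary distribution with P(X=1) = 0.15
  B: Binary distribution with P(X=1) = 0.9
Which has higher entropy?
A

For binary distributions, entropy is maximized at p=0.5 and decreases as p moves toward 0 or 1.

H(A) = H(0.15) = 0.6098 bits
H(B) = H(0.9) = 0.4690 bits

Distribution A (p=0.15) is closer to uniform (p=0.5), so it has higher entropy.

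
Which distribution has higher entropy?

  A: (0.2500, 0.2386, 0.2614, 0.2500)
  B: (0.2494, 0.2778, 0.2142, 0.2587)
A

Both distributions are close to uniform, making this a harder comparison.

H(A) = 1.9992 bits
H(B) = 1.9937 bits

The distribution closer to uniform has higher entropy.
Answer: A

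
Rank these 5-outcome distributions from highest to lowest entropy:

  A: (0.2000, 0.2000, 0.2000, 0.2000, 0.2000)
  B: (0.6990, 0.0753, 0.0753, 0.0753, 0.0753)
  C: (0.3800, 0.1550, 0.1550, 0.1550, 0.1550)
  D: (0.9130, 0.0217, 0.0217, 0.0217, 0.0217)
A > C > B > D

Key insight: Entropy is maximized by uniform distributions and minimized by concentrated distributions.

Entropies:
  H(A) = 2.3219 bits
  H(B) = 1.4845 bits
  H(C) = 2.1980 bits
  H(D) = 0.6004 bits

Ranking: A > C > B > D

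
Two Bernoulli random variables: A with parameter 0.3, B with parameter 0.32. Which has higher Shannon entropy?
B

For binary distributions, entropy is maximized at p=0.5 and decreases as p moves toward 0 or 1.

H(A) = H(0.3) = 0.8813 bits
H(B) = H(0.32) = 0.9044 bits

Distribution B (p=0.32) is closer to uniform (p=0.5), so it has higher entropy.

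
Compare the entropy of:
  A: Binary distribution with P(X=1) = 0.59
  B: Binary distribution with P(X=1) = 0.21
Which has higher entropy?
A

For binary distributions, entropy is maximized at p=0.5 and decreases as p moves toward 0 or 1.

H(A) = H(0.59) = 0.9765 bits
H(B) = H(0.21) = 0.7415 bits

Distribution A (p=0.59) is closer to uniform (p=0.5), so it has higher entropy.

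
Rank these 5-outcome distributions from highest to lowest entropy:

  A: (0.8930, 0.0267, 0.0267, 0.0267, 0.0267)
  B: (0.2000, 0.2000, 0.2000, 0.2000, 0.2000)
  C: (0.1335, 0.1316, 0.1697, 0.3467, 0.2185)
B > C > A

Key insight: Entropy is maximized by uniform distributions and minimized by concentrated distributions.

- Uniform distributions have maximum entropy log₂(5) = 2.3219 bits
- The more "peaked" or concentrated a distribution, the lower its entropy

Entropies:
  H(A) = 0.7048 bits
  H(B) = 2.3219 bits
  H(C) = 2.2164 bits

Ranking: B > C > A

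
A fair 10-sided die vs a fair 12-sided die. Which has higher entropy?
12-sided die

Both are uniform distributions; for uniform over n outcomes, H = log₂(n). H(10-sided) = log₂(10) = 3.322 bits and H(12-sided) = log₂(12) = 3.585 bits. More outcomes in a uniform distribution means higher entropy.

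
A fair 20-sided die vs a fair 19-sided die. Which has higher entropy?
20-sided die

Both are uniform distributions; for uniform over n outcomes, H = log₂(n). H(20-sided) = log₂(20) = 4.322 bits and H(19-sided) = log₂(19) = 4.248 bits. More outcomes in a uniform distribution means higher entropy.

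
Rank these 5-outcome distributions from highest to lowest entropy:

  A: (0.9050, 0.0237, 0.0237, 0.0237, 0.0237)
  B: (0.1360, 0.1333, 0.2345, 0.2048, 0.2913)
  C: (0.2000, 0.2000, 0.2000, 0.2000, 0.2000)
C > B > A

Key insight: Entropy is maximized by uniform distributions and minimized by concentrated distributions.

- Uniform distributions have maximum entropy log₂(5) = 2.3219 bits
- The more "peaked" or concentrated a distribution, the lower its entropy

Entropies:
  H(A) = 0.6429 bits
  H(B) = 2.2566 bits
  H(C) = 2.3219 bits

Ranking: C > B > A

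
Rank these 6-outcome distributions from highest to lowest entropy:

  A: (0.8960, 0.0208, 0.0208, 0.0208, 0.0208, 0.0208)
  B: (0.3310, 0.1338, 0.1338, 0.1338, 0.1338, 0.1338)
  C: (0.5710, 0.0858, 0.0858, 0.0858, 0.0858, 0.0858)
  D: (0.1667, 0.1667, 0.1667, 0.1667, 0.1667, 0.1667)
D > B > C > A

Key insight: Entropy is maximized by uniform distributions and minimized by concentrated distributions.

Entropies:
  H(A) = 0.7230 bits
  H(B) = 2.4693 bits
  H(C) = 1.9815 bits
  H(D) = 2.5850 bits

Ranking: D > B > C > A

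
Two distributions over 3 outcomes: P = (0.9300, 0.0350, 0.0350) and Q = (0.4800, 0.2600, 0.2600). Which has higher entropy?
Q

P is highly concentrated on one outcome (93%), making it nearly deterministic. Q spreads its mass more evenly (max 48%). The more spread-out distribution has higher entropy: H(P) ≈ 0.436 bits, H(Q) ≈ 1.519 bits.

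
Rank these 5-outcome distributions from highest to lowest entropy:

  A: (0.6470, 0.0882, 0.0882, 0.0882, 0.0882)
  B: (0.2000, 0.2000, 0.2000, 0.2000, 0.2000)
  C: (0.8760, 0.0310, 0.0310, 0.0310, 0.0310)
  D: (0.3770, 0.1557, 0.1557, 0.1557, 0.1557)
B > D > A > C

Key insight: Entropy is maximized by uniform distributions and minimized by concentrated distributions.

Entropies:
  H(A) = 1.6427 bits
  H(B) = 2.3219 bits
  H(C) = 0.7888 bits
  H(D) = 2.2019 bits

Ranking: B > D > A > C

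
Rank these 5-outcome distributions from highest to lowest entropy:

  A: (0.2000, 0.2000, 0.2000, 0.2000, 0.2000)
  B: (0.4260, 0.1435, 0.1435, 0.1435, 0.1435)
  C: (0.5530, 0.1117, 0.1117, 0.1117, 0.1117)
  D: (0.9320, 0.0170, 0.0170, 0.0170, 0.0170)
A > B > C > D

Key insight: Entropy is maximized by uniform distributions and minimized by concentrated distributions.

Entropies:
  H(A) = 2.3219 bits
  H(B) = 2.1321 bits
  H(C) = 1.8859 bits
  H(D) = 0.4944 bits

Ranking: A > B > C > D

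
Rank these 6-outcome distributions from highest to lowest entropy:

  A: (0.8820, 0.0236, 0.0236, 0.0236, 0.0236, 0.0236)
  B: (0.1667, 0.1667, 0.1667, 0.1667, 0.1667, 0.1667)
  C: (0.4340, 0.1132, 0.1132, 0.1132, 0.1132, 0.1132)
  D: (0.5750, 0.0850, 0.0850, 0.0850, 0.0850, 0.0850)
B > C > D > A

Key insight: Entropy is maximized by uniform distributions and minimized by concentrated distributions.

Entropies:
  H(A) = 0.7976 bits
  H(B) = 2.5850 bits
  H(C) = 2.3016 bits
  H(D) = 1.9705 bits

Ranking: B > C > D > A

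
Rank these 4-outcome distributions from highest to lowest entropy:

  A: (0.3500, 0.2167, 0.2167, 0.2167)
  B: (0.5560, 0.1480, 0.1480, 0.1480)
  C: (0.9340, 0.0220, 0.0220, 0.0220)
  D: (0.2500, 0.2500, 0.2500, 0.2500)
D > A > B > C

Key insight: Entropy is maximized by uniform distributions and minimized by concentrated distributions.

Entropies:
  H(A) = 1.9643 bits
  H(B) = 1.6947 bits
  H(C) = 0.4554 bits
  H(D) = 2.0000 bits

Ranking: D > A > B > C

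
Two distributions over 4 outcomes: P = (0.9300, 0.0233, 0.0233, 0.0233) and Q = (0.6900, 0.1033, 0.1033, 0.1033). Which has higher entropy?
Q

P is highly concentrated on one outcome (93%), making it nearly deterministic. Q spreads its mass more evenly (max 69%). The more spread-out distribution has higher entropy: H(P) ≈ 0.477 bits, H(Q) ≈ 1.385 bits.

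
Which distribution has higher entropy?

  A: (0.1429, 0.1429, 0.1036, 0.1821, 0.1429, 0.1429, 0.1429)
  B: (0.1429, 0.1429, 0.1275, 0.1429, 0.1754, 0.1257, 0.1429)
B

Both distributions are close to uniform, making this a harder comparison.

H(A) = 2.7916 bits
H(B) = 2.7996 bits

The distribution closer to uniform has higher entropy.
Answer: B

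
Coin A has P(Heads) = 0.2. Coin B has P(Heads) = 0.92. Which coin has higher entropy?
A

For binary distributions, entropy is maximized at p=0.5 and decreases as p moves toward 0 or 1.

H(A) = H(0.2) = 0.7219 bits
H(B) = H(0.92) = 0.4022 bits

Distribution A (p=0.2) is closer to uniform (p=0.5), so it has higher entropy.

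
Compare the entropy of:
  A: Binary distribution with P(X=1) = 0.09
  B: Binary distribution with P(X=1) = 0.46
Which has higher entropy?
B

For binary distributions, entropy is maximized at p=0.5 and decreases as p moves toward 0 or 1.

H(A) = H(0.09) = 0.4365 bits
H(B) = H(0.46) = 0.9954 bits

Distribution B (p=0.46) is closer to uniform (p=0.5), so it has higher entropy.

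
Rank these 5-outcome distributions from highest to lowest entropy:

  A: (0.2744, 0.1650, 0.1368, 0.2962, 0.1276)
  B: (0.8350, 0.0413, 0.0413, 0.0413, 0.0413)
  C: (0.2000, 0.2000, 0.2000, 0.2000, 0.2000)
C > A > B

Key insight: Entropy is maximized by uniform distributions and minimized by concentrated distributions.

- Uniform distributions have maximum entropy log₂(5) = 2.3219 bits
- The more "peaked" or concentrated a distribution, the lower its entropy

Entropies:
  H(A) = 2.2324 bits
  H(B) = 0.9761 bits
  H(C) = 2.3219 bits

Ranking: C > A > B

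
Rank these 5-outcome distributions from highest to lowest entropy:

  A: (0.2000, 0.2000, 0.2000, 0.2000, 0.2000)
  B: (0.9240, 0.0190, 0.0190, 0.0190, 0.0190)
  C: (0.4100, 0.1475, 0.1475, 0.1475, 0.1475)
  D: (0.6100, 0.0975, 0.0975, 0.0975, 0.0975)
A > C > D > B

Key insight: Entropy is maximized by uniform distributions and minimized by concentrated distributions.

Entropies:
  H(A) = 2.3219 bits
  H(B) = 0.5399 bits
  H(C) = 2.1565 bits
  H(D) = 1.7448 bits

Ranking: A > C > D > B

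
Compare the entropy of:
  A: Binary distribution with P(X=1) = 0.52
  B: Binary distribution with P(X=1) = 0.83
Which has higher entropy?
A

For binary distributions, entropy is maximized at p=0.5 and decreases as p moves toward 0 or 1.

H(A) = H(0.52) = 0.9988 bits
H(B) = H(0.83) = 0.6577 bits

Distribution A (p=0.52) is closer to uniform (p=0.5), so it has higher entropy.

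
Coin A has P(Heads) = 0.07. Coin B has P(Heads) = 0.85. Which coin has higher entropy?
B

For binary distributions, entropy is maximized at p=0.5 and decreases as p moves toward 0 or 1.

H(A) = H(0.07) = 0.3659 bits
H(B) = H(0.85) = 0.6098 bits

Distribution B (p=0.85) is closer to uniform (p=0.5), so it has higher entropy.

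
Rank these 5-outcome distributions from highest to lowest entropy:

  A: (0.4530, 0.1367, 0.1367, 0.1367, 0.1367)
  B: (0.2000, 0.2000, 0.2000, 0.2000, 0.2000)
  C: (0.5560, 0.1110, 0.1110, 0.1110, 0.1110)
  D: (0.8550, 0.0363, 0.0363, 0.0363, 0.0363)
B > A > C > D

Key insight: Entropy is maximized by uniform distributions and minimized by concentrated distributions.

Entropies:
  H(A) = 2.0876 bits
  H(B) = 2.3219 bits
  H(C) = 1.8789 bits
  H(D) = 0.8872 bits

Ranking: B > A > C > D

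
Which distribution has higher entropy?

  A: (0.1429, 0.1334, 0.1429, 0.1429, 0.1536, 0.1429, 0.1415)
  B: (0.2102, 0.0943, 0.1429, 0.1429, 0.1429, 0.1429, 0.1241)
A

Both distributions are close to uniform, making this a harder comparison.

H(A) = 2.8063 bits
H(B) = 2.7720 bits

The distribution closer to uniform has higher entropy.
Answer: A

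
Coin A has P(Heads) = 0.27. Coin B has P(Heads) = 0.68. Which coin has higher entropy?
B

For binary distributions, entropy is maximized at p=0.5 and decreases as p moves toward 0 or 1.

H(A) = H(0.27) = 0.8415 bits
H(B) = H(0.68) = 0.9044 bits

Distribution B (p=0.68) is closer to uniform (p=0.5), so it has higher entropy.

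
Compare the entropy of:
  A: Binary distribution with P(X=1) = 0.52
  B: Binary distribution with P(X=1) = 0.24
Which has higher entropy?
A

For binary distributions, entropy is maximized at p=0.5 and decreases as p moves toward 0 or 1.

H(A) = H(0.52) = 0.9988 bits
H(B) = H(0.24) = 0.7950 bits

Distribution A (p=0.52) is closer to uniform (p=0.5), so it has higher entropy.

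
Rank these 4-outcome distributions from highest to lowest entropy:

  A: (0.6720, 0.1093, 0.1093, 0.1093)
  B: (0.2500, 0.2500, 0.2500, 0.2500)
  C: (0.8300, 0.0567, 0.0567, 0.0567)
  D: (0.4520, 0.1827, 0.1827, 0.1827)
B > D > A > C

Key insight: Entropy is maximized by uniform distributions and minimized by concentrated distributions.

Entropies:
  H(A) = 1.4327 bits
  H(B) = 2.0000 bits
  H(C) = 0.9271 bits
  H(D) = 1.8619 bits

Ranking: B > D > A > C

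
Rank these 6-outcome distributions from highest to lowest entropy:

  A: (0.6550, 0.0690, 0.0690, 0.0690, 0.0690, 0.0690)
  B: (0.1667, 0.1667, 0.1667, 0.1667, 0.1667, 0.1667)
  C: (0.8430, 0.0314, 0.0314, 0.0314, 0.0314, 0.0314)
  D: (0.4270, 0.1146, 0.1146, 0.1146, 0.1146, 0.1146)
B > D > A > C

Key insight: Entropy is maximized by uniform distributions and minimized by concentrated distributions.

Entropies:
  H(A) = 1.7306 bits
  H(B) = 2.5850 bits
  H(C) = 0.9916 bits
  H(D) = 2.3150 bits

Ranking: B > D > A > C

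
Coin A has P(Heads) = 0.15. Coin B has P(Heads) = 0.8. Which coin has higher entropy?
B

For binary distributions, entropy is maximized at p=0.5 and decreases as p moves toward 0 or 1.

H(A) = H(0.15) = 0.6098 bits
H(B) = H(0.8) = 0.7219 bits

Distribution B (p=0.8) is closer to uniform (p=0.5), so it has higher entropy.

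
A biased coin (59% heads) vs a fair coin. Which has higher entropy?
Fair coin

The fair coin is uniform (p=0.5), maximizing binary entropy at 1 bit. The biased coin has H(0.59) ≈ 0.977 bits — its outcome is more predictable, so its entropy is lower.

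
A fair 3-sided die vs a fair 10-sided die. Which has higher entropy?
10-sided die

Both are uniform distributions; for uniform over n outcomes, H = log₂(n). H(3-sided) = log₂(3) = 1.585 bits and H(10-sided) = log₂(10) = 3.322 bits. More outcomes in a uniform distribution means higher entropy.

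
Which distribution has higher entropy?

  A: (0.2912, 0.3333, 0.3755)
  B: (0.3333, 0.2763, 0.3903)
A

Both distributions are close to uniform, making this a harder comparison.

H(A) = 1.5772 bits
H(B) = 1.5708 bits

The distribution closer to uniform has higher entropy.
Answer: A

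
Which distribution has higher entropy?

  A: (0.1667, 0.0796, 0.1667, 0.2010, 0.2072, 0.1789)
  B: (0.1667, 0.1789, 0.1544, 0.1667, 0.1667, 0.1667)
B

Both distributions are close to uniform, making this a harder comparison.

H(A) = 2.5322 bits
H(B) = 2.5837 bits

The distribution closer to uniform has higher entropy.
Answer: B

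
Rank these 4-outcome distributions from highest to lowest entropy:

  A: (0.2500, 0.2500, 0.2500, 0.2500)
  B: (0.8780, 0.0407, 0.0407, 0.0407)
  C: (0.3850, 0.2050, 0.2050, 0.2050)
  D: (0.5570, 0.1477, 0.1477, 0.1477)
A > C > D > B

Key insight: Entropy is maximized by uniform distributions and minimized by concentrated distributions.

Entropies:
  H(A) = 2.0000 bits
  H(B) = 0.7284 bits
  H(C) = 1.9362 bits
  H(D) = 1.6927 bits

Ranking: A > C > D > B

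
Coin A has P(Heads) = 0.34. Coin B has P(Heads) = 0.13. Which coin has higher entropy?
A

For binary distributions, entropy is maximized at p=0.5 and decreases as p moves toward 0 or 1.

H(A) = H(0.34) = 0.9248 bits
H(B) = H(0.13) = 0.5574 bits

Distribution A (p=0.34) is closer to uniform (p=0.5), so it has higher entropy.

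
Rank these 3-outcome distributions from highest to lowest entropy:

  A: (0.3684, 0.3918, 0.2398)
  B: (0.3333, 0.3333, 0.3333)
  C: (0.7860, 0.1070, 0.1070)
B > A > C

Key insight: Entropy is maximized by uniform distributions and minimized by concentrated distributions.

- Uniform distributions have maximum entropy log₂(3) = 1.5850 bits
- The more "peaked" or concentrated a distribution, the lower its entropy

Entropies:
  H(A) = 1.5544 bits
  H(B) = 1.5850 bits
  H(C) = 0.9631 bits

Ranking: B > A > C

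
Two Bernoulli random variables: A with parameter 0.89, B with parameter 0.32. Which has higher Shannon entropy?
B

For binary distributions, entropy is maximized at p=0.5 and decreases as p moves toward 0 or 1.

H(A) = H(0.89) = 0.4999 bits
H(B) = H(0.32) = 0.9044 bits

Distribution B (p=0.32) is closer to uniform (p=0.5), so it has higher entropy.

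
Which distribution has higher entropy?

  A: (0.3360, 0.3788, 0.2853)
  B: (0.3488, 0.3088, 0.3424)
B

Both distributions are close to uniform, making this a harder comparison.

H(A) = 1.5754 bits
H(B) = 1.5829 bits

The distribution closer to uniform has higher entropy.
Answer: B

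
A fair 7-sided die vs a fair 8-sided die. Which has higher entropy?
8-sided die

Both are uniform distributions; for uniform over n outcomes, H = log₂(n). H(7-sided) = log₂(7) = 2.807 bits and H(8-sided) = log₂(8) = 3.000 bits. More outcomes in a uniform distribution means higher entropy.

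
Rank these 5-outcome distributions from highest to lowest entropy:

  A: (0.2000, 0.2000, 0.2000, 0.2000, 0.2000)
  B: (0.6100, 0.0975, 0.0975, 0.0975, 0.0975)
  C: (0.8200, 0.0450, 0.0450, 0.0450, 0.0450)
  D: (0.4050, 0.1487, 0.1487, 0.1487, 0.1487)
A > D > B > C

Key insight: Entropy is maximized by uniform distributions and minimized by concentrated distributions.

Entropies:
  H(A) = 2.3219 bits
  H(B) = 1.7448 bits
  H(C) = 1.0401 bits
  H(D) = 2.1638 bits

Ranking: A > D > B > C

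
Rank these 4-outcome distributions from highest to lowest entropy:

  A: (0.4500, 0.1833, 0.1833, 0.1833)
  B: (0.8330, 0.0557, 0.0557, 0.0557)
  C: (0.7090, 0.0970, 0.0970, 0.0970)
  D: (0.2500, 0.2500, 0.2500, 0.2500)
D > A > C > B

Key insight: Entropy is maximized by uniform distributions and minimized by concentrated distributions.

Entropies:
  H(A) = 1.8645 bits
  H(B) = 0.9155 bits
  H(C) = 1.3312 bits
  H(D) = 2.0000 bits

Ranking: D > A > C > B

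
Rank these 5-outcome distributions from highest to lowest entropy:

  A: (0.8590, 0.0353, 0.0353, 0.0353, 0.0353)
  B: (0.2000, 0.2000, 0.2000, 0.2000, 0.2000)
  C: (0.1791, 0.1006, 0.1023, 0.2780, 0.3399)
B > C > A

Key insight: Entropy is maximized by uniform distributions and minimized by concentrated distributions.

- Uniform distributions have maximum entropy log₂(5) = 2.3219 bits
- The more "peaked" or concentrated a distribution, the lower its entropy

Entropies:
  H(A) = 0.8689 bits
  H(B) = 2.3219 bits
  H(C) = 2.1569 bits

Ranking: B > C > A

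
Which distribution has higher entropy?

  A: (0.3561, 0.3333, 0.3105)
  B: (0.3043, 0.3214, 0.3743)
A

Both distributions are close to uniform, making this a harder comparison.

H(A) = 1.5827 bits
H(B) = 1.5793 bits

The distribution closer to uniform has higher entropy.
Answer: A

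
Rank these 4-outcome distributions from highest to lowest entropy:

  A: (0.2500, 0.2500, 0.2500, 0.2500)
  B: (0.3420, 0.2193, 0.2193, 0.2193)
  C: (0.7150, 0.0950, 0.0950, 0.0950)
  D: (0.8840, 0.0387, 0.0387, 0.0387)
A > B > C > D

Key insight: Entropy is maximized by uniform distributions and minimized by concentrated distributions.

Entropies:
  H(A) = 2.0000 bits
  H(B) = 1.9696 bits
  H(C) = 1.3139 bits
  H(D) = 0.7016 bits

Ranking: A > B > C > D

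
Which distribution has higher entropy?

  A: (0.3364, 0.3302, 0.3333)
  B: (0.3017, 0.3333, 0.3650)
A

Both distributions are close to uniform, making this a harder comparison.

H(A) = 1.5849 bits
H(B) = 1.5806 bits

The distribution closer to uniform has higher entropy.
Answer: A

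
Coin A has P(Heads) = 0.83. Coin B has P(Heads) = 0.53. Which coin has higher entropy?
B

For binary distributions, entropy is maximized at p=0.5 and decreases as p moves toward 0 or 1.

H(A) = H(0.83) = 0.6577 bits
H(B) = H(0.53) = 0.9974 bits

Distribution B (p=0.53) is closer to uniform (p=0.5), so it has higher entropy.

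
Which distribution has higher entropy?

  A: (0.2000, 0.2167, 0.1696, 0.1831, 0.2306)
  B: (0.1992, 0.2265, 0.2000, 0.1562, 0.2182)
A

Both distributions are close to uniform, making this a harder comparison.

H(A) = 2.3131 bits
H(B) = 2.3109 bits

The distribution closer to uniform has higher entropy.
Answer: A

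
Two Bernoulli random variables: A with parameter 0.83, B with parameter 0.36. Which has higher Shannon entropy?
B

For binary distributions, entropy is maximized at p=0.5 and decreases as p moves toward 0 or 1.

H(A) = H(0.83) = 0.6577 bits
H(B) = H(0.36) = 0.9427 bits

Distribution B (p=0.36) is closer to uniform (p=0.5), so it has higher entropy.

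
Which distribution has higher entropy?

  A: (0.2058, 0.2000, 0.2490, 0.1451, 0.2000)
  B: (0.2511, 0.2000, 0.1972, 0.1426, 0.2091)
A

Both distributions are close to uniform, making this a harder comparison.

H(A) = 2.3017 bits
H(B) = 2.2997 bits

The distribution closer to uniform has higher entropy.
Answer: A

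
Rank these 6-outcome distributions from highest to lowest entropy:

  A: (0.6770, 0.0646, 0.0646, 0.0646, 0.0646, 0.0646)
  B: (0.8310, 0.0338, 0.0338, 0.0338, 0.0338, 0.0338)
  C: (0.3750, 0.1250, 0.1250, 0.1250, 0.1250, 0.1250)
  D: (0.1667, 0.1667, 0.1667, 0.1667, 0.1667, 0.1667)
D > C > A > B

Key insight: Entropy is maximized by uniform distributions and minimized by concentrated distributions.

Entropies:
  H(A) = 1.6576 bits
  H(B) = 1.0478 bits
  H(C) = 2.4056 bits
  H(D) = 2.5850 bits

Ranking: D > C > A > B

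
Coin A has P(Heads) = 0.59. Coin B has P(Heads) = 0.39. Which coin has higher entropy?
A

For binary distributions, entropy is maximized at p=0.5 and decreases as p moves toward 0 or 1.

H(A) = H(0.59) = 0.9765 bits
H(B) = H(0.39) = 0.9648 bits

Distribution A (p=0.59) is closer to uniform (p=0.5), so it has higher entropy.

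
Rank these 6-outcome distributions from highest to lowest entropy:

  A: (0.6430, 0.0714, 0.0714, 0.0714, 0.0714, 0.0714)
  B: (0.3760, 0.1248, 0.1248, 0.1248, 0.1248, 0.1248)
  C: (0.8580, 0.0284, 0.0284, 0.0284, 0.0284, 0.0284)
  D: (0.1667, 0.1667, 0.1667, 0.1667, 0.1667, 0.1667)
D > B > A > C

Key insight: Entropy is maximized by uniform distributions and minimized by concentrated distributions.

Entropies:
  H(A) = 1.7691 bits
  H(B) = 2.4041 bits
  H(C) = 0.9192 bits
  H(D) = 2.5850 bits

Ranking: D > B > A > C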